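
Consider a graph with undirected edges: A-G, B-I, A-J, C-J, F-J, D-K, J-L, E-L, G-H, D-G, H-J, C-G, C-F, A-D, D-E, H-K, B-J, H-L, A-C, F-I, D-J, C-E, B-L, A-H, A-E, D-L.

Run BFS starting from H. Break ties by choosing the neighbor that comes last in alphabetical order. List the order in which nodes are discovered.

Visit H; enqueue L, K, J, G, A → queue [L, K, J, G, A]
Visit L; enqueue E, D, B → queue [K, J, G, A, E, D, B]
Visit K → queue [J, G, A, E, D, B]
Visit J; enqueue F, C → queue [G, A, E, D, B, F, C]
Visit G → queue [A, E, D, B, F, C]
Visit A → queue [E, D, B, F, C]
Visit E → queue [D, B, F, C]
Visit D → queue [B, F, C]
Visit B; enqueue I → queue [F, C, I]
Visit F → queue [C, I]
Visit C → queue [I]
Visit I → queue []

H -> L -> K -> J -> G -> A -> E -> D -> B -> F -> C -> I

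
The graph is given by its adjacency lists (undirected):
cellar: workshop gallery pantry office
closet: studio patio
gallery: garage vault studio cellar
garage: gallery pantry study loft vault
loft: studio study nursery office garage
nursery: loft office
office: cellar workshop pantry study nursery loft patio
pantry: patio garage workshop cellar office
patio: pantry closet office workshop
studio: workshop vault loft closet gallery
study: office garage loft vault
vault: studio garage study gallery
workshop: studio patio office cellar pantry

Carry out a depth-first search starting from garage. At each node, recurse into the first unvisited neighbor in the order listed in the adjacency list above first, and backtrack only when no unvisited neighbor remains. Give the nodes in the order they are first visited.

garage → gallery → vault → studio → workshop → patio → pantry → cellar → office → study → loft → nursery → closet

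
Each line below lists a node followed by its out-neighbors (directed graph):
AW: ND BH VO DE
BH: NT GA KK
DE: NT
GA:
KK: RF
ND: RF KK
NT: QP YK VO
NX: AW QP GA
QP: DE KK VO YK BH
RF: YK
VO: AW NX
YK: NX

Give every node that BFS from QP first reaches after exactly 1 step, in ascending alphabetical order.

BH, DE, KK, VO, YK

Level 0: QP
Level 1: BH, DE, KK, VO, YK
Level 2: AW, GA, NT, NX, RF
Level 3: ND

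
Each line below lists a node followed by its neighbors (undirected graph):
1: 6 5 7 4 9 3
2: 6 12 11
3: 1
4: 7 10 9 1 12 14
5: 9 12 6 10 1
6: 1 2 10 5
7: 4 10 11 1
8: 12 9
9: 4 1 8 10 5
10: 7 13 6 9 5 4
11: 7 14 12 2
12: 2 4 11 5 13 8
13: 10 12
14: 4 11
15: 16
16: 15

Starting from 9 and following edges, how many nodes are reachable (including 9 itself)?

14

BFS from 9 visits: 9, 10, 8, 5, 4, 1, 13, 7, 6, 12, 14, 3, 11, 2
Reachable nodes: 14 of 16 total.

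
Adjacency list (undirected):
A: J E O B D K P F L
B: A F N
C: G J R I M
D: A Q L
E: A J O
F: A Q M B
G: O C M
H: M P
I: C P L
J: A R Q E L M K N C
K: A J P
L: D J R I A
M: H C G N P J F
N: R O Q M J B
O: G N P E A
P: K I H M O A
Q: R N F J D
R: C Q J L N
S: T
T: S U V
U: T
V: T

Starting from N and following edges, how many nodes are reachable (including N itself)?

18

BFS from N visits: N, R, O, Q, M, J, B, C, L, G, P, E, A, F, D, H, K, I
Reachable nodes: 18 of 22 total.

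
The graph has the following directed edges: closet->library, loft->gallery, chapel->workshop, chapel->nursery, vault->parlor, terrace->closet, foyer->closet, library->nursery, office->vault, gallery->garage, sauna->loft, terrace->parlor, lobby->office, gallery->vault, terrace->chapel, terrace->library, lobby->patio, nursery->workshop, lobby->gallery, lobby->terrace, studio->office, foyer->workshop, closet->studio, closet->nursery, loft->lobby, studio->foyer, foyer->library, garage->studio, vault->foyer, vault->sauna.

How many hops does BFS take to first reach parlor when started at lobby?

Level 0: lobby
Level 1: gallery, office, patio, terrace
Level 2: chapel, closet, garage, library, parlor, vault
Level 3: foyer, nursery, sauna, studio, workshop
Level 4: loft
parlor first appears at level 2.

2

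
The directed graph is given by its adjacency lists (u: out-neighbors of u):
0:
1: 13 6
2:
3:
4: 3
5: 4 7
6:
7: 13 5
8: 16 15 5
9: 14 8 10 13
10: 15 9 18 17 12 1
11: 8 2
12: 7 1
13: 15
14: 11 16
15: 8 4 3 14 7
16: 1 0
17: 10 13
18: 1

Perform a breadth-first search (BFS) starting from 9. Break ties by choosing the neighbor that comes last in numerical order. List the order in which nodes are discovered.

Visit 9; enqueue 14, 13, 10, 8 → queue [14, 13, 10, 8]
Visit 14; enqueue 16, 11 → queue [13, 10, 8, 16, 11]
Visit 13; enqueue 15 → queue [10, 8, 16, 11, 15]
Visit 10; enqueue 18, 17, 12, 1 → queue [8, 16, 11, 15, 18, 17, 12, 1]
Visit 8; enqueue 5 → queue [16, 11, 15, 18, 17, 12, 1, 5]
Visit 16; enqueue 0 → queue [11, 15, 18, 17, 12, 1, 5, 0]
Visit 11; enqueue 2 → queue [15, 18, 17, 12, 1, 5, 0, 2]
Visit 15; enqueue 7, 4, 3 → queue [18, 17, 12, 1, 5, 0, 2, 7, 4, 3]
Visit 18 → queue [17, 12, 1, 5, 0, 2, 7, 4, 3]
Visit 17 → queue [12, 1, 5, 0, 2, 7, 4, 3]
Visit 12 → queue [1, 5, 0, 2, 7, 4, 3]
Visit 1; enqueue 6 → queue [5, 0, 2, 7, 4, 3, 6]
Visit 5 → queue [0, 2, 7, 4, 3, 6]
Visit 0 → queue [2, 7, 4, 3, 6]
Visit 2 → queue [7, 4, 3, 6]
Visit 7 → queue [4, 3, 6]
Visit 4 → queue [3, 6]
Visit 3 → queue [6]
Visit 6 → queue []

9 -> 14 -> 13 -> 10 -> 8 -> 16 -> 11 -> 15 -> 18 -> 17 -> 12 -> 1 -> 5 -> 0 -> 2 -> 7 -> 4 -> 3 -> 6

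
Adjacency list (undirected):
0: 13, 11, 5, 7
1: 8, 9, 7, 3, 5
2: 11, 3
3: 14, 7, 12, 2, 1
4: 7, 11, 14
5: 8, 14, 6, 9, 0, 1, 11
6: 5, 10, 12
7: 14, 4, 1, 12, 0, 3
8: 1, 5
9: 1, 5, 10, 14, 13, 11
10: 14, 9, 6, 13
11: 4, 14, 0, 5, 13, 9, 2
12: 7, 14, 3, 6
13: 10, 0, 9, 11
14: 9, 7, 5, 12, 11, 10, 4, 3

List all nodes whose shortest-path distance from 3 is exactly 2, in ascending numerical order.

0, 4, 5, 6, 8, 9, 10, 11

Level 0: 3
Level 1: 1, 2, 7, 12, 14
Level 2: 0, 4, 5, 6, 8, 9, 10, 11
Level 3: 13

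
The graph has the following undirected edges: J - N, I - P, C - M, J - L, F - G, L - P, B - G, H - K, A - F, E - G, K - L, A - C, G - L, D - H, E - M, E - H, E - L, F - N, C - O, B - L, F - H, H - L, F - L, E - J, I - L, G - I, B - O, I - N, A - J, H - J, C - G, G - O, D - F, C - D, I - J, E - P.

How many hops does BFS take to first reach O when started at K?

Level 0: K
Level 1: H, L
Level 2: B, D, E, F, G, I, J, P
Level 3: A, C, M, N, O
O first appears at level 3.

3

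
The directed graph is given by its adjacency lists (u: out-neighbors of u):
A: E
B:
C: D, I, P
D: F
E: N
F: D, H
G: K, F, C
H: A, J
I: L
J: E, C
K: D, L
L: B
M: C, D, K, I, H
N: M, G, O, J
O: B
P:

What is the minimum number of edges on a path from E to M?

Level 0: E
Level 1: N
Level 2: G, J, M, O
Level 3: B, C, D, F, H, I, K
Level 4: A, L, P
M first appears at level 2.

2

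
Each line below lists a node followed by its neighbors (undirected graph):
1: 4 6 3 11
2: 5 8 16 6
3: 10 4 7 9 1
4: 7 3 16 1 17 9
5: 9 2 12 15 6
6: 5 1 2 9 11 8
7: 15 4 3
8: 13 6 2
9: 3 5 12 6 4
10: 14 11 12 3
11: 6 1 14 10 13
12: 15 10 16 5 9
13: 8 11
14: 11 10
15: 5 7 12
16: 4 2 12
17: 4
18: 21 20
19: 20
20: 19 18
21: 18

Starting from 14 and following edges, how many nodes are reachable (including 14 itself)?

BFS from 14 visits: 14, 10, 11, 3, 12, 1, 6, 13, 4, 7, 9, 5, 15, 16, 2, 8, 17
Reachable nodes: 17 of 21 total.

17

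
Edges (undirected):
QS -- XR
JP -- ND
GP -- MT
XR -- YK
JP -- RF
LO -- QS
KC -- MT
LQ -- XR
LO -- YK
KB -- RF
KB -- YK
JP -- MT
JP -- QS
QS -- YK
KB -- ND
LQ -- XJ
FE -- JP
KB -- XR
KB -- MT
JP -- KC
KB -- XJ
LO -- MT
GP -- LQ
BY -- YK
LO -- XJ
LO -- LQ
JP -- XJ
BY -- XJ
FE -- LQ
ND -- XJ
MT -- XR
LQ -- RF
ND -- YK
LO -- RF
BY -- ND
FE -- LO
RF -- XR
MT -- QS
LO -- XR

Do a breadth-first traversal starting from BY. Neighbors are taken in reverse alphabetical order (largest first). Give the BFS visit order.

BY → YK → XJ → ND → XR → QS → LO → KB → LQ → JP → RF → MT → FE → GP → KC

Visit BY; enqueue YK, XJ, ND → queue [YK, XJ, ND]
Visit YK; enqueue XR, QS, LO, KB → queue [XJ, ND, XR, QS, LO, KB]
Visit XJ; enqueue LQ, JP → queue [ND, XR, QS, LO, KB, LQ, JP]
Visit ND → queue [XR, QS, LO, KB, LQ, JP]
Visit XR; enqueue RF, MT → queue [QS, LO, KB, LQ, JP, RF, MT]
Visit QS → queue [LO, KB, LQ, JP, RF, MT]
Visit LO; enqueue FE → queue [KB, LQ, JP, RF, MT, FE]
Visit KB → queue [LQ, JP, RF, MT, FE]
Visit LQ; enqueue GP → queue [JP, RF, MT, FE, GP]
Visit JP; enqueue KC → queue [RF, MT, FE, GP, KC]
Visit RF → queue [MT, FE, GP, KC]
Visit MT → queue [FE, GP, KC]
Visit FE → queue [GP, KC]
Visit GP → queue [KC]
Visit KC → queue []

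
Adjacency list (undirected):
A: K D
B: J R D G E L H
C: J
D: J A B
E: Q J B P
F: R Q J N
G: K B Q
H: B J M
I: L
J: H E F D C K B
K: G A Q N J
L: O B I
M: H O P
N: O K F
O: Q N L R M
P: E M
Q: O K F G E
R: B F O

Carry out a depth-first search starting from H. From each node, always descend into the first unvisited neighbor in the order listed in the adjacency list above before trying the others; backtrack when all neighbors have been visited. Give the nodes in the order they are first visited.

Visit H
H → B
B → J
J → E
E → Q
Q → O
O → N
N → K
K → G
K → A
A → D
N → F
F → R
O → L
L → I
O → M
M → P
J → C

H B J E Q O N K G A D F R L I M P C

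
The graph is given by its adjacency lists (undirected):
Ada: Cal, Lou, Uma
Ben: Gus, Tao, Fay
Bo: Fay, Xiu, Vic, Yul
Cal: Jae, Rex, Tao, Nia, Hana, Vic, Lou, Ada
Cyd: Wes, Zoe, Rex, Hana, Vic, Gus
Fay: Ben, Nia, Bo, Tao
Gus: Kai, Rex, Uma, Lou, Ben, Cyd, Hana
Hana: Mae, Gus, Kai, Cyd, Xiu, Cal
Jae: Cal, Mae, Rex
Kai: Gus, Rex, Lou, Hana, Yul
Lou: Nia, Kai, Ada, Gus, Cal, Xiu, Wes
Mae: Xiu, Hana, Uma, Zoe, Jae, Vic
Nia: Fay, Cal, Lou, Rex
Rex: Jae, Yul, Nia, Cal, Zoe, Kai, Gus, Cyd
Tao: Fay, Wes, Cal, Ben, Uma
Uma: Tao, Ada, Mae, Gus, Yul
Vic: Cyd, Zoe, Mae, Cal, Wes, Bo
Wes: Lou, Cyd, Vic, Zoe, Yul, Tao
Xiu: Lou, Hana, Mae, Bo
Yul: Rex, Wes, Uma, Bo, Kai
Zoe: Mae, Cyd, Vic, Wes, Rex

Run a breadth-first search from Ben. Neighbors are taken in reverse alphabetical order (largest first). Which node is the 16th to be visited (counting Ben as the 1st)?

Yul

Visit Ben; enqueue Tao, Gus, Fay → queue [Tao, Gus, Fay]
Visit Tao; enqueue Wes, Uma, Cal → queue [Gus, Fay, Wes, Uma, Cal]
Visit Gus; enqueue Rex, Lou, Kai, Hana, Cyd → queue [Fay, Wes, Uma, Cal, Rex, Lou, Kai, Hana, Cyd]
Visit Fay; enqueue Nia, Bo → queue [Wes, Uma, Cal, Rex, Lou, Kai, Hana, Cyd, Nia, Bo]
Visit Wes; enqueue Zoe, Yul, Vic → queue [Uma, Cal, Rex, Lou, Kai, Hana, Cyd, Nia, Bo, Zoe, Yul, Vic]
Visit Uma; enqueue Mae, Ada → queue [Cal, Rex, Lou, Kai, Hana, Cyd, Nia, Bo, Zoe, Yul, Vic, Mae, Ada]
Visit Cal; enqueue Jae → queue [Rex, Lou, Kai, Hana, Cyd, Nia, Bo, Zoe, Yul, Vic, Mae, Ada, Jae]
Visit Rex → queue [Lou, Kai, Hana, Cyd, Nia, Bo, Zoe, Yul, Vic, Mae, Ada, Jae]
Visit Lou; enqueue Xiu → queue [Kai, Hana, Cyd, Nia, Bo, Zoe, Yul, Vic, Mae, Ada, Jae, Xiu]
Visit Kai → queue [Hana, Cyd, Nia, Bo, Zoe, Yul, Vic, Mae, Ada, Jae, Xiu]
Visit Hana → queue [Cyd, Nia, Bo, Zoe, Yul, Vic, Mae, Ada, Jae, Xiu]
Visit Cyd → queue [Nia, Bo, Zoe, Yul, Vic, Mae, Ada, Jae, Xiu]
Visit Nia → queue [Bo, Zoe, Yul, Vic, Mae, Ada, Jae, Xiu]
Visit Bo → queue [Zoe, Yul, Vic, Mae, Ada, Jae, Xiu]
Visit Zoe → queue [Yul, Vic, Mae, Ada, Jae, Xiu]
Visit Yul → queue [Vic, Mae, Ada, Jae, Xiu]
Visit Vic → queue [Mae, Ada, Jae, Xiu]
Visit Mae → queue [Ada, Jae, Xiu]
Visit Ada → queue [Jae, Xiu]
Visit Jae → queue [Xiu]
Visit Xiu → queue []

Visit order: Ben, Tao, Gus, Fay, Wes, Uma, Cal, Rex, Lou, Kai, Hana, Cyd, Nia, Bo, Zoe, Yul, Vic, Mae, Ada, Jae, Xiu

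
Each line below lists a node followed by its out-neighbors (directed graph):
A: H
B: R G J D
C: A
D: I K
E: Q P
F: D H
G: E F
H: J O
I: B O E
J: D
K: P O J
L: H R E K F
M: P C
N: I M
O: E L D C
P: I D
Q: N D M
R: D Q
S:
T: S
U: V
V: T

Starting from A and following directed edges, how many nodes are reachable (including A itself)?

18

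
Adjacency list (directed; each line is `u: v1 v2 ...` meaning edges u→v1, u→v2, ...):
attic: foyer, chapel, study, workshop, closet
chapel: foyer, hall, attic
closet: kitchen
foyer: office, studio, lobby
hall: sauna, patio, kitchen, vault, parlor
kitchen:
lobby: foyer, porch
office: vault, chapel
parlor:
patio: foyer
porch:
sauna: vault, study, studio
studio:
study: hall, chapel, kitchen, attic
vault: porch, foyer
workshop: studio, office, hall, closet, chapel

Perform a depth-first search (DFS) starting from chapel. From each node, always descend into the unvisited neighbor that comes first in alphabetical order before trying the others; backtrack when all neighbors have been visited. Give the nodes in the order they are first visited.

Visit chapel
chapel → attic
attic → closet
closet → kitchen
attic → foyer
foyer → lobby
lobby → porch
foyer → office
office → vault
foyer → studio
attic → study
study → hall
hall → parlor
hall → patio
hall → sauna
attic → workshop

chapel -> attic -> closet -> kitchen -> foyer -> lobby -> porch -> office -> vault -> studio -> study -> hall -> parlor -> patio -> sauna -> workshop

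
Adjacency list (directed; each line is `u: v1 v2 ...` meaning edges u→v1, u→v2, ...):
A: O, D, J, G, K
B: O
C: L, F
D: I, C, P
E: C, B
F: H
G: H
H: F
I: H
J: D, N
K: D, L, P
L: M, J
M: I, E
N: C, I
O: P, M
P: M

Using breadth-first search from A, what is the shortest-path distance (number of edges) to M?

2

Level 0: A
Level 1: D, G, J, K, O
Level 2: C, H, I, L, M, N, P
Level 3: E, F
Level 4: B
M first appears at level 2.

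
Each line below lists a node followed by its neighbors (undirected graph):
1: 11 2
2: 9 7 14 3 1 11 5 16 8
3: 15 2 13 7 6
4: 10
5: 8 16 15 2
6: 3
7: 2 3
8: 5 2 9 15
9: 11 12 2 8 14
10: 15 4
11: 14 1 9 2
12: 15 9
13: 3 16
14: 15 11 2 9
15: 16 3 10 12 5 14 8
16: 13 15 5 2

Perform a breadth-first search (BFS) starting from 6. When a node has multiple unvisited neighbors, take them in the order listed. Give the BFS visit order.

Visit 6; enqueue 3 → queue [3]
Visit 3; enqueue 15, 2, 13, 7 → queue [15, 2, 13, 7]
Visit 15; enqueue 16, 10, 12, 5, 14, 8 → queue [2, 13, 7, 16, 10, 12, 5, 14, 8]
Visit 2; enqueue 9, 1, 11 → queue [13, 7, 16, 10, 12, 5, 14, 8, 9, 1, 11]
Visit 13 → queue [7, 16, 10, 12, 5, 14, 8, 9, 1, 11]
Visit 7 → queue [16, 10, 12, 5, 14, 8, 9, 1, 11]
Visit 16 → queue [10, 12, 5, 14, 8, 9, 1, 11]
Visit 10; enqueue 4 → queue [12, 5, 14, 8, 9, 1, 11, 4]
Visit 12 → queue [5, 14, 8, 9, 1, 11, 4]
Visit 5 → queue [14, 8, 9, 1, 11, 4]
Visit 14 → queue [8, 9, 1, 11, 4]
Visit 8 → queue [9, 1, 11, 4]
Visit 9 → queue [1, 11, 4]
Visit 1 → queue [11, 4]
Visit 11 → queue [4]
Visit 4 → queue []

6 3 15 2 13 7 16 10 12 5 14 8 9 1 11 4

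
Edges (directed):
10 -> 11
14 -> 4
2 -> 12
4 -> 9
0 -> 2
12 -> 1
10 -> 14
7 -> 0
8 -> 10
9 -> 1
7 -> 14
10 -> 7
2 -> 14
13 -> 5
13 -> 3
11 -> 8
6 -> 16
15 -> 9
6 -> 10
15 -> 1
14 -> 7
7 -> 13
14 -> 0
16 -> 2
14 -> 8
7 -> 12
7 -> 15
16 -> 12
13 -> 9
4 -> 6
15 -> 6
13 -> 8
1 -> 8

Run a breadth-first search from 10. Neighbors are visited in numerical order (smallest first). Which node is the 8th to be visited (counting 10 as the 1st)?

15

Visit 10; enqueue 7, 11, 14 → queue [7, 11, 14]
Visit 7; enqueue 0, 12, 13, 15 → queue [11, 14, 0, 12, 13, 15]
Visit 11; enqueue 8 → queue [14, 0, 12, 13, 15, 8]
Visit 14; enqueue 4 → queue [0, 12, 13, 15, 8, 4]
Visit 0; enqueue 2 → queue [12, 13, 15, 8, 4, 2]
Visit 12; enqueue 1 → queue [13, 15, 8, 4, 2, 1]
Visit 13; enqueue 3, 5, 9 → queue [15, 8, 4, 2, 1, 3, 5, 9]
Visit 15; enqueue 6 → queue [8, 4, 2, 1, 3, 5, 9, 6]
Visit 8 → queue [4, 2, 1, 3, 5, 9, 6]
Visit 4 → queue [2, 1, 3, 5, 9, 6]
Visit 2 → queue [1, 3, 5, 9, 6]
Visit 1 → queue [3, 5, 9, 6]
Visit 3 → queue [5, 9, 6]
Visit 5 → queue [9, 6]
Visit 9 → queue [6]
Visit 6; enqueue 16 → queue [16]
Visit 16 → queue []

Visit order: 10, 7, 11, 14, 0, 12, 13, 15, 8, 4, 2, 1, 3, 5, 9, 6, 16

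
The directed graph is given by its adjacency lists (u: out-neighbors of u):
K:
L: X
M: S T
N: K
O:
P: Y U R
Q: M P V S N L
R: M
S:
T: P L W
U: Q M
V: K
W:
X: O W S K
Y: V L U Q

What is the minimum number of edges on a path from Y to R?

3

Level 0: Y
Level 1: L, Q, U, V
Level 2: K, M, N, P, S, X
Level 3: O, R, T, W
R first appears at level 3.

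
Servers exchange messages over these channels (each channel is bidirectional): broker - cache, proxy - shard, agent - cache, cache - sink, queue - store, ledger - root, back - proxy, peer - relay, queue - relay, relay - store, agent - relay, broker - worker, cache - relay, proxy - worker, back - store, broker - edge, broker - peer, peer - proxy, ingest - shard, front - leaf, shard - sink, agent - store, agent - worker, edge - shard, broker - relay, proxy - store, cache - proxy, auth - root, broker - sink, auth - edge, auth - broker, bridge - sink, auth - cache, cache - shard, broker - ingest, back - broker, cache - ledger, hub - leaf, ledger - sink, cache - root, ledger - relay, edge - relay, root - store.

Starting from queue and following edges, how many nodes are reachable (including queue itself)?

BFS from queue visits: queue, store, relay, root, proxy, back, agent, peer, ledger, edge, cache, broker, auth, worker, shard, sink, ingest, bridge
Reachable nodes: 18 of 21 total.

18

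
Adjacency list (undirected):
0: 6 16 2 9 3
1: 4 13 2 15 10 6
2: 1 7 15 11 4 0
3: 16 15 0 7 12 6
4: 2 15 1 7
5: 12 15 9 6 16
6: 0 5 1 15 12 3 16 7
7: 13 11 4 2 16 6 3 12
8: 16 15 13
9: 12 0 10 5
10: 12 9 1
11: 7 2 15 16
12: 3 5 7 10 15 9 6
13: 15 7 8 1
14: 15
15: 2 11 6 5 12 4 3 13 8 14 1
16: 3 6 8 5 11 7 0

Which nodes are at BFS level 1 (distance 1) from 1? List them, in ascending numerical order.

Level 0: 1
Level 1: 2, 4, 6, 10, 13, 15
Level 2: 0, 3, 5, 7, 8, 9, 11, 12, 14, 16

2, 4, 6, 10, 13, 15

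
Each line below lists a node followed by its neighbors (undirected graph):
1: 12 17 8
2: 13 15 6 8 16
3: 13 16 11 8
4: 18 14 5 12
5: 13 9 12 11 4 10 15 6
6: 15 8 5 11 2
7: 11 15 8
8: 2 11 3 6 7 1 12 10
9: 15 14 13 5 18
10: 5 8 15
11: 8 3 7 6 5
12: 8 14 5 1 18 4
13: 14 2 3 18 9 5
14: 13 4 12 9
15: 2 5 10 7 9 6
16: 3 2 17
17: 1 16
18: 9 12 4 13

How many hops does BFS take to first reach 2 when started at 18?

2

Level 0: 18
Level 1: 4, 9, 12, 13
Level 2: 1, 2, 3, 5, 8, 14, 15
Level 3: 6, 7, 10, 11, 16, 17
2 first appears at level 2.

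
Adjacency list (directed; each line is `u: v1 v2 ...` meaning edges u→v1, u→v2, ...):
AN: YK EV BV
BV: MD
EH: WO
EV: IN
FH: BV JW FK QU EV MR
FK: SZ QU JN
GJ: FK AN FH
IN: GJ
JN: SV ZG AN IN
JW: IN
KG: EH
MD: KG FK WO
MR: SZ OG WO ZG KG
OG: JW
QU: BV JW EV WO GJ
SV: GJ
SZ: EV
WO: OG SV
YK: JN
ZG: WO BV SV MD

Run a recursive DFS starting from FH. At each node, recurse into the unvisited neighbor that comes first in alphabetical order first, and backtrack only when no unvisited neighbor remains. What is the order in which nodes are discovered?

Visit FH
FH → BV
BV → MD
MD → FK
FK → JN
JN → AN
AN → EV
EV → IN
IN → GJ
AN → YK
JN → SV
JN → ZG
ZG → WO
WO → OG
OG → JW
FK → QU
FK → SZ
MD → KG
KG → EH
FH → MR

FH, BV, MD, FK, JN, AN, EV, IN, GJ, YK, SV, ZG, WO, OG, JW, QU, SZ, KG, EH, MR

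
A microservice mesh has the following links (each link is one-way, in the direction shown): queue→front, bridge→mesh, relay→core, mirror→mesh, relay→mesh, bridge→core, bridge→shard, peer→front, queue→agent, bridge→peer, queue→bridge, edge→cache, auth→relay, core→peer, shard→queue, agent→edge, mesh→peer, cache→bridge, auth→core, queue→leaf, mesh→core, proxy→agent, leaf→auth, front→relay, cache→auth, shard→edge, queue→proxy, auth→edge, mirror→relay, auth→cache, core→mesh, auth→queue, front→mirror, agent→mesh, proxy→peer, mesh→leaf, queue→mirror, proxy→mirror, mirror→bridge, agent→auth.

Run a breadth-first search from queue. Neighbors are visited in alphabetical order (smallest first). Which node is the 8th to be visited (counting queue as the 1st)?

auth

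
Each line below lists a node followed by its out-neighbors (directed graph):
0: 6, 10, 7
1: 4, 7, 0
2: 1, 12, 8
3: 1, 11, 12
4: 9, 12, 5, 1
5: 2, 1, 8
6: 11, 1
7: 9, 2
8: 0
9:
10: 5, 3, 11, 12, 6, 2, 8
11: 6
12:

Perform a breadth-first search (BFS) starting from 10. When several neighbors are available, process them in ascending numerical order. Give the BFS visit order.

10 -> 2 -> 3 -> 5 -> 6 -> 8 -> 11 -> 12 -> 1 -> 0 -> 4 -> 7 -> 9

Visit 10; enqueue 2, 3, 5, 6, 8, 11, 12 → queue [2, 3, 5, 6, 8, 11, 12]
Visit 2; enqueue 1 → queue [3, 5, 6, 8, 11, 12, 1]
Visit 3 → queue [5, 6, 8, 11, 12, 1]
Visit 5 → queue [6, 8, 11, 12, 1]
Visit 6 → queue [8, 11, 12, 1]
Visit 8; enqueue 0 → queue [11, 12, 1, 0]
Visit 11 → queue [12, 1, 0]
Visit 12 → queue [1, 0]
Visit 1; enqueue 4, 7 → queue [0, 4, 7]
Visit 0 → queue [4, 7]
Visit 4; enqueue 9 → queue [7, 9]
Visit 7 → queue [9]
Visit 9 → queue []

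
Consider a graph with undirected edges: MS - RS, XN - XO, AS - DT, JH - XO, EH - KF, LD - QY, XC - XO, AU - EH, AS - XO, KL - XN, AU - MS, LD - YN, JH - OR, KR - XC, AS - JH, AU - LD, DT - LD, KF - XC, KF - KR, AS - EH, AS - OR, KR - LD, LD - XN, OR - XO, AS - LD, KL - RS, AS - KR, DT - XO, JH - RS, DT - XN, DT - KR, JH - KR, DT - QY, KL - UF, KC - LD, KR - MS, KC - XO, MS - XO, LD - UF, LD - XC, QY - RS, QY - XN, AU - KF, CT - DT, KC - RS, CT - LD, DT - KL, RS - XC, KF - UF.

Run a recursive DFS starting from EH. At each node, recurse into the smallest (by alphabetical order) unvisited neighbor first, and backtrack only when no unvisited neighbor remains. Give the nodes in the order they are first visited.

Visit EH
EH → AS
AS → DT
DT → CT
CT → LD
LD → AU
AU → KF
KF → KR
KR → JH
JH → OR
OR → XO
XO → KC
KC → RS
RS → KL
KL → UF
KL → XN
XN → QY
RS → MS
RS → XC
LD → YN

EH, AS, DT, CT, LD, AU, KF, KR, JH, OR, XO, KC, RS, KL, UF, XN, QY, MS, XC, YN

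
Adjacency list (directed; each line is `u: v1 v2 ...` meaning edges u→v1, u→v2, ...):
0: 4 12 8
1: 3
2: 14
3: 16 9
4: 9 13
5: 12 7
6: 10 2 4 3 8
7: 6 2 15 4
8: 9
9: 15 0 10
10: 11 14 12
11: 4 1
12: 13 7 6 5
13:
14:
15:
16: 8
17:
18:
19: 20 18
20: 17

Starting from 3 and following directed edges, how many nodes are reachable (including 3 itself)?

BFS from 3 visits: 3, 16, 9, 8, 15, 10, 0, 14, 12, 11, 4, 13, 7, 6, 5, 1, 2
Reachable nodes: 17 of 21 total.

17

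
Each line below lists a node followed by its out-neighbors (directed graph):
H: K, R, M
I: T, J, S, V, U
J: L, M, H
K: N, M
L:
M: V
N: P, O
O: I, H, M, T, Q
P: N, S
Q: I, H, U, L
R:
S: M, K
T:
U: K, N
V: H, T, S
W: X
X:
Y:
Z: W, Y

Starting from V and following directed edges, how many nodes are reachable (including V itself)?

BFS from V visits: V, H, T, S, K, R, M, N, P, O, I, Q, J, U, L
Reachable nodes: 15 of 19 total.

15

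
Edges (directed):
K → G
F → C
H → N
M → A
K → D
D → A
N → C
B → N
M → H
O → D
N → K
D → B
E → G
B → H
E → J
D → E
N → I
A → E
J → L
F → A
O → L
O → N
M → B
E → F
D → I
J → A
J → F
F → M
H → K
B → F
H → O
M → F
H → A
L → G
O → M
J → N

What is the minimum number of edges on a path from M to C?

2

Level 0: M
Level 1: A, B, F, H
Level 2: C, E, K, N, O
Level 3: D, G, I, J, L
C first appears at level 2.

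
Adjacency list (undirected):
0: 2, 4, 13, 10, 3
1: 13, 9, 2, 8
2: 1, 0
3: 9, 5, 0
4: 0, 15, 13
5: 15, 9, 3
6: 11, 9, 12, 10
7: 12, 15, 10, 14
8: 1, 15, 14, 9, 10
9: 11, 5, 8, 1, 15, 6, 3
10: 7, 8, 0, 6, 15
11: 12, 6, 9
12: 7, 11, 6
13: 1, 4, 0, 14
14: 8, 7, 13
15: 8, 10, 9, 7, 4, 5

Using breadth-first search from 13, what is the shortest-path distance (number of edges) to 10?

Level 0: 13
Level 1: 0, 1, 4, 14
Level 2: 2, 3, 7, 8, 9, 10, 15
Level 3: 5, 6, 11, 12
10 first appears at level 2.

2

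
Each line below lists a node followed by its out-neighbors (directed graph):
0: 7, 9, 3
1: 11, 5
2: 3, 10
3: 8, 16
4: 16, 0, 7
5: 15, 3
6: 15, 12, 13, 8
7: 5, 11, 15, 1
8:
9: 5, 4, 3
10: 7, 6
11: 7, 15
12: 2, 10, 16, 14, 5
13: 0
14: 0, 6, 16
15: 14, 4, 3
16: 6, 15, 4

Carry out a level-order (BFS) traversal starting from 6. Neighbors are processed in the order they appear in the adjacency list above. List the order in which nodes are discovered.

Visit 6; enqueue 15, 12, 13, 8 → queue [15, 12, 13, 8]
Visit 15; enqueue 14, 4, 3 → queue [12, 13, 8, 14, 4, 3]
Visit 12; enqueue 2, 10, 16, 5 → queue [13, 8, 14, 4, 3, 2, 10, 16, 5]
Visit 13; enqueue 0 → queue [8, 14, 4, 3, 2, 10, 16, 5, 0]
Visit 8 → queue [14, 4, 3, 2, 10, 16, 5, 0]
Visit 14 → queue [4, 3, 2, 10, 16, 5, 0]
Visit 4; enqueue 7 → queue [3, 2, 10, 16, 5, 0, 7]
Visit 3 → queue [2, 10, 16, 5, 0, 7]
Visit 2 → queue [10, 16, 5, 0, 7]
Visit 10 → queue [16, 5, 0, 7]
Visit 16 → queue [5, 0, 7]
Visit 5 → queue [0, 7]
Visit 0; enqueue 9 → queue [7, 9]
Visit 7; enqueue 11, 1 → queue [9, 11, 1]
Visit 9 → queue [11, 1]
Visit 11 → queue [1]
Visit 1 → queue []

6 → 15 → 12 → 13 → 8 → 14 → 4 → 3 → 2 → 10 → 16 → 5 → 0 → 7 → 9 → 11 → 1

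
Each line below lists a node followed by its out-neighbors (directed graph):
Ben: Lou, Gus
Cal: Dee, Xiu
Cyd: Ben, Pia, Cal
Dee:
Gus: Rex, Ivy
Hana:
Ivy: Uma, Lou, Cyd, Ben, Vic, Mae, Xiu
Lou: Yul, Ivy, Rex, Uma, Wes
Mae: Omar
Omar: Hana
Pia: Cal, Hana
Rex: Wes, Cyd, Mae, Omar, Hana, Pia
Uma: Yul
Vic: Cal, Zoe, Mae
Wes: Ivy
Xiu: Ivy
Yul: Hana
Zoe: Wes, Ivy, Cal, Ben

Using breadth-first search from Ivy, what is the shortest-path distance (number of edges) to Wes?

2

Level 0: Ivy
Level 1: Ben, Cyd, Lou, Mae, Uma, Vic, Xiu
Level 2: Cal, Gus, Omar, Pia, Rex, Wes, Yul, Zoe
Level 3: Dee, Hana
Wes first appears at level 2.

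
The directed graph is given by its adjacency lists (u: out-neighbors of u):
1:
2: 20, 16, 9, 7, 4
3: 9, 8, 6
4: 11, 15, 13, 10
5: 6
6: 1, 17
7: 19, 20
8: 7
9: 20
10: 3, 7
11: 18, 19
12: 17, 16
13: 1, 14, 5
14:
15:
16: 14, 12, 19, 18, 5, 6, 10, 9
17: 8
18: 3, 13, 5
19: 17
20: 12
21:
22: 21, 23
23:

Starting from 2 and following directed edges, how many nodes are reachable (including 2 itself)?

20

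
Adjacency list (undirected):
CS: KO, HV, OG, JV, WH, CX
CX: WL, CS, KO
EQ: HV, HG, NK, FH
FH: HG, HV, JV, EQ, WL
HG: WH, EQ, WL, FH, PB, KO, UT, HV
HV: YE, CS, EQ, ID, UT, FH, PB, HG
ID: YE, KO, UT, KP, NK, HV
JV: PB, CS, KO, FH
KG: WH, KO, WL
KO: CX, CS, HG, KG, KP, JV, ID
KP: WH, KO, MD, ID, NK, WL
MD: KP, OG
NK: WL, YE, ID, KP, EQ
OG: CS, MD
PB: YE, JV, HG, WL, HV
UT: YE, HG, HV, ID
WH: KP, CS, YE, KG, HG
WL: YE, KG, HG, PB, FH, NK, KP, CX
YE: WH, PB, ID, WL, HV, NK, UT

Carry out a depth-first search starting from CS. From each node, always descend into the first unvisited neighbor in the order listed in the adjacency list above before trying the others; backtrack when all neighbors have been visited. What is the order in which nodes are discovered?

CS → KO → CX → WL → YE → WH → KP → MD → OG → ID → UT → HG → EQ → HV → FH → JV → PB → NK → KG

Visit CS
CS → KO
KO → CX
CX → WL
WL → YE
YE → WH
WH → KP
KP → MD
MD → OG
KP → ID
ID → UT
UT → HG
HG → EQ
EQ → HV
HV → FH
FH → JV
JV → PB
EQ → NK
WH → KG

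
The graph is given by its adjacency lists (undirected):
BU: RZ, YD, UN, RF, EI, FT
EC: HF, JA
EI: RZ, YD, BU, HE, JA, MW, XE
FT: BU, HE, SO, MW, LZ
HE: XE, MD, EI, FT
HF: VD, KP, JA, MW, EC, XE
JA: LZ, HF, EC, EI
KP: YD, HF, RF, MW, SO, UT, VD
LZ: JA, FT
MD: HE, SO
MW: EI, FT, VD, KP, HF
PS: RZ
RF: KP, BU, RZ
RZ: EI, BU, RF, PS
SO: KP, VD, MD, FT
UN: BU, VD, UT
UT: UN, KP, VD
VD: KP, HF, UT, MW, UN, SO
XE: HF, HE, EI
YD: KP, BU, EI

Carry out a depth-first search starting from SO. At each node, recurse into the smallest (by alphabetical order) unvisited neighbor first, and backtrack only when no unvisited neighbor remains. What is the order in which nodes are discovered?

Visit SO
SO → FT
FT → BU
BU → EI
EI → HE
HE → MD
HE → XE
XE → HF
HF → EC
EC → JA
JA → LZ
HF → KP
KP → MW
MW → VD
VD → UN
UN → UT
KP → RF
RF → RZ
RZ → PS
KP → YD

SO, FT, BU, EI, HE, MD, XE, HF, EC, JA, LZ, KP, MW, VD, UN, UT, RF, RZ, PS, YD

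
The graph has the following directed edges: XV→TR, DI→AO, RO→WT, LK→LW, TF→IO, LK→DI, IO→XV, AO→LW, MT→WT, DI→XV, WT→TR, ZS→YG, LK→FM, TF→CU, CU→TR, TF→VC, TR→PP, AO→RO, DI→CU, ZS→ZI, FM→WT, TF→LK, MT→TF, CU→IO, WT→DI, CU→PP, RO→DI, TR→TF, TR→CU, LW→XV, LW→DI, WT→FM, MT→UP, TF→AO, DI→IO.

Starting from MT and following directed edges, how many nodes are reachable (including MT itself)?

16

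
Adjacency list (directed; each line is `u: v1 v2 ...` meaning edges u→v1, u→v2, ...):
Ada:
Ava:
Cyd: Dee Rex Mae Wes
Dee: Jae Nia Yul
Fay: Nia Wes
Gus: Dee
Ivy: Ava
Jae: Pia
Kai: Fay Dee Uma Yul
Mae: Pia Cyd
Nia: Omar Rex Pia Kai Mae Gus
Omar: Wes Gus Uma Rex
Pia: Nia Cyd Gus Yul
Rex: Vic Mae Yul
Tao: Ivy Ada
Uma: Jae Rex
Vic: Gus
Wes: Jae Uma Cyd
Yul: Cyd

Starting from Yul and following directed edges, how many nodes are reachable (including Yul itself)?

BFS from Yul visits: Yul, Cyd, Wes, Rex, Mae, Dee, Uma, Jae, Vic, Pia, Nia, Gus, Omar, Kai, Fay
Reachable nodes: 15 of 19 total.

15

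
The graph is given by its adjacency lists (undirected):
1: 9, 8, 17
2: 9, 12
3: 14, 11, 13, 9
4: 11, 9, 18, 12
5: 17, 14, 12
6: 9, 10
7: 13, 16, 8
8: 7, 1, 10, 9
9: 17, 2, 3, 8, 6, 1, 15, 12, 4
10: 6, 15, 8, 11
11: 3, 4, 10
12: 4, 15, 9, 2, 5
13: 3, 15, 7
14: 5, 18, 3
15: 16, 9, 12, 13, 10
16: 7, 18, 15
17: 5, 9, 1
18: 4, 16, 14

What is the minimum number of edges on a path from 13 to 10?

2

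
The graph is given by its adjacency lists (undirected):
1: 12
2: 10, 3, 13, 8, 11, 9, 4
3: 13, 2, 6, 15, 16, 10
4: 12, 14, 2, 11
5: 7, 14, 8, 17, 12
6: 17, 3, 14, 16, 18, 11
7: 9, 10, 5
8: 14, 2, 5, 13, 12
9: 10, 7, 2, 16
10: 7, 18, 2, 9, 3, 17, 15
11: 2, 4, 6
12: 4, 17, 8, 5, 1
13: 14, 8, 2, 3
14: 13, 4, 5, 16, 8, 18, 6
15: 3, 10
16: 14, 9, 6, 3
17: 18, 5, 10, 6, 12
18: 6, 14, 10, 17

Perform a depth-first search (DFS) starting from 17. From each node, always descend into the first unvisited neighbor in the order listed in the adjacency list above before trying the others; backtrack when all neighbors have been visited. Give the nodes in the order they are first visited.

Visit 17
17 → 18
18 → 6
6 → 3
3 → 13
13 → 14
14 → 4
4 → 12
12 → 8
8 → 2
2 → 10
10 → 7
7 → 9
9 → 16
7 → 5
10 → 15
2 → 11
12 → 1

17 → 18 → 6 → 3 → 13 → 14 → 4 → 12 → 8 → 2 → 10 → 7 → 9 → 16 → 5 → 15 → 11 → 1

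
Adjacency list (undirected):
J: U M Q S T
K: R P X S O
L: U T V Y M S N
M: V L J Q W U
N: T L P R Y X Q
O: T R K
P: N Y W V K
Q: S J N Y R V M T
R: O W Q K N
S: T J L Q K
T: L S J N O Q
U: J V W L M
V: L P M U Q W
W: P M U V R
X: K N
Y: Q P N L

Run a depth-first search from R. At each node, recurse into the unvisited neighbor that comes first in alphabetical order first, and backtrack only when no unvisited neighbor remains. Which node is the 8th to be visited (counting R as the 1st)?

Visit R
R → K
K → O
O → T
T → J
J → M
M → L
L → N
N → P
P → V
V → Q
Q → S
Q → Y
V → U
U → W
N → X

Visit order: R, K, O, T, J, M, L, N, P, V, Q, S, Y, U, W, X

N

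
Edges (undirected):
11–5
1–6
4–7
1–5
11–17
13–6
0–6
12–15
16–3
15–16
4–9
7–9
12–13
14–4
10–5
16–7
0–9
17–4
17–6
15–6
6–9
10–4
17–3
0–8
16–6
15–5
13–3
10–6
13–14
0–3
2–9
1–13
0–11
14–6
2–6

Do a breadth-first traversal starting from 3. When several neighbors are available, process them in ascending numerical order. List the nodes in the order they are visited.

3 0 13 16 17 6 8 9 11 1 12 14 7 15 4 2 10 5

Visit 3; enqueue 0, 13, 16, 17 → queue [0, 13, 16, 17]
Visit 0; enqueue 6, 8, 9, 11 → queue [13, 16, 17, 6, 8, 9, 11]
Visit 13; enqueue 1, 12, 14 → queue [16, 17, 6, 8, 9, 11, 1, 12, 14]
Visit 16; enqueue 7, 15 → queue [17, 6, 8, 9, 11, 1, 12, 14, 7, 15]
Visit 17; enqueue 4 → queue [6, 8, 9, 11, 1, 12, 14, 7, 15, 4]
Visit 6; enqueue 2, 10 → queue [8, 9, 11, 1, 12, 14, 7, 15, 4, 2, 10]
Visit 8 → queue [9, 11, 1, 12, 14, 7, 15, 4, 2, 10]
Visit 9 → queue [11, 1, 12, 14, 7, 15, 4, 2, 10]
Visit 11; enqueue 5 → queue [1, 12, 14, 7, 15, 4, 2, 10, 5]
Visit 1 → queue [12, 14, 7, 15, 4, 2, 10, 5]
Visit 12 → queue [14, 7, 15, 4, 2, 10, 5]
Visit 14 → queue [7, 15, 4, 2, 10, 5]
Visit 7 → queue [15, 4, 2, 10, 5]
Visit 15 → queue [4, 2, 10, 5]
Visit 4 → queue [2, 10, 5]
Visit 2 → queue [10, 5]
Visit 10 → queue [5]
Visit 5 → queue []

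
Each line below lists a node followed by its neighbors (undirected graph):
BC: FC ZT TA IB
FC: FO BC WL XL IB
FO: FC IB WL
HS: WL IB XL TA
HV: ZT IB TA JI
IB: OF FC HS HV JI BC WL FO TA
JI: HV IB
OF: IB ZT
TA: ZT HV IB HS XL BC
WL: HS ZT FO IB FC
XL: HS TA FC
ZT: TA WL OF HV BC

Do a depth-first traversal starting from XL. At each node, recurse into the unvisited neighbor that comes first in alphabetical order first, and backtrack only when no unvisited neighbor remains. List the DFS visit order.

XL, FC, BC, IB, FO, WL, HS, TA, HV, JI, ZT, OF

Visit XL
XL → FC
FC → BC
BC → IB
IB → FO
FO → WL
WL → HS
HS → TA
TA → HV
HV → JI
HV → ZT
ZT → OF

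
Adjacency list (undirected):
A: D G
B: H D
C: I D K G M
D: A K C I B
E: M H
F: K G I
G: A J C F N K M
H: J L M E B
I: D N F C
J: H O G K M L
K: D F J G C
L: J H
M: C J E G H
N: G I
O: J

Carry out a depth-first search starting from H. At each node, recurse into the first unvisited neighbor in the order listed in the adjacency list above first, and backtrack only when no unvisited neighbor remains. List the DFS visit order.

Visit H
H → J
J → O
J → G
G → A
A → D
D → K
K → F
F → I
I → N
I → C
C → M
M → E
D → B
J → L

H -> J -> O -> G -> A -> D -> K -> F -> I -> N -> C -> M -> E -> B -> L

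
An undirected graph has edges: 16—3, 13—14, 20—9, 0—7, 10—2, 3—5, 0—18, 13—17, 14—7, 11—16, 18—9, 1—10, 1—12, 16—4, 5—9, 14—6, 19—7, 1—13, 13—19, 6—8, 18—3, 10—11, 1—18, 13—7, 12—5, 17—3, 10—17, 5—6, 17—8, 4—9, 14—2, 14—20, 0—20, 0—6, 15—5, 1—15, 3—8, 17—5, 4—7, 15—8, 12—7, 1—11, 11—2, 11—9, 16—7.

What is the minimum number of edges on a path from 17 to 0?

Level 0: 17
Level 1: 3, 5, 8, 10, 13
Level 2: 1, 2, 6, 7, 9, 11, 12, 14, 15, 16, 18, 19
Level 3: 0, 4, 20
0 first appears at level 3.

3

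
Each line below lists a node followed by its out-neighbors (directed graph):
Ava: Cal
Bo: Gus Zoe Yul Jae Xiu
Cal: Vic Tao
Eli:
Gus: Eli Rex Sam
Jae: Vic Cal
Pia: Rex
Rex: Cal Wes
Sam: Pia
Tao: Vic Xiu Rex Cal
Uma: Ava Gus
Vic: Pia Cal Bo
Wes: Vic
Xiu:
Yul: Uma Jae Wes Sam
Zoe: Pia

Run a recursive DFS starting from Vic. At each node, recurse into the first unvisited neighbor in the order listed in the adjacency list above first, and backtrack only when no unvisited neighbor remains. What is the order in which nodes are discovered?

Vic Pia Rex Cal Tao Xiu Wes Bo Gus Eli Sam Zoe Yul Uma Ava Jae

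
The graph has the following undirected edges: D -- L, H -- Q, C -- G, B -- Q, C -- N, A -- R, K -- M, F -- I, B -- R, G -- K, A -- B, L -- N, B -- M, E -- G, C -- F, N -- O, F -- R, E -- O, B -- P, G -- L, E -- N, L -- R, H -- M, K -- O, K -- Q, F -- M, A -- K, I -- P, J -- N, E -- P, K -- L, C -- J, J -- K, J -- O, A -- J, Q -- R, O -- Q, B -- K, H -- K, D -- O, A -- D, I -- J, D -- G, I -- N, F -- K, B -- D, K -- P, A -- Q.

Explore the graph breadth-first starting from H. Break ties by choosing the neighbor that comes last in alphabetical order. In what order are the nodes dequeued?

H → Q → M → K → R → O → B → A → F → P → L → J → G → N → E → D → I → C

Visit H; enqueue Q, M, K → queue [Q, M, K]
Visit Q; enqueue R, O, B, A → queue [M, K, R, O, B, A]
Visit M; enqueue F → queue [K, R, O, B, A, F]
Visit K; enqueue P, L, J, G → queue [R, O, B, A, F, P, L, J, G]
Visit R → queue [O, B, A, F, P, L, J, G]
Visit O; enqueue N, E, D → queue [B, A, F, P, L, J, G, N, E, D]
Visit B → queue [A, F, P, L, J, G, N, E, D]
Visit A → queue [F, P, L, J, G, N, E, D]
Visit F; enqueue I, C → queue [P, L, J, G, N, E, D, I, C]
Visit P → queue [L, J, G, N, E, D, I, C]
Visit L → queue [J, G, N, E, D, I, C]
Visit J → queue [G, N, E, D, I, C]
Visit G → queue [N, E, D, I, C]
Visit N → queue [E, D, I, C]
Visit E → queue [D, I, C]
Visit D → queue [I, C]
Visit I → queue [C]
Visit C → queue []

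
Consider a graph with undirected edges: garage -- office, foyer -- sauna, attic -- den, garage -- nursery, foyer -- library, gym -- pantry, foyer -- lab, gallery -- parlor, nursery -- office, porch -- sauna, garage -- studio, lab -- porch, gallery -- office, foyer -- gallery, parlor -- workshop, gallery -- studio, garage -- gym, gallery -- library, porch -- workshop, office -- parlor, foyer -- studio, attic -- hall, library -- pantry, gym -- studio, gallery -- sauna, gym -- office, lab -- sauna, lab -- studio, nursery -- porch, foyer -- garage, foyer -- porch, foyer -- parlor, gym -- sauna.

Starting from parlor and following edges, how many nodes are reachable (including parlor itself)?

BFS from parlor visits: parlor, workshop, office, gallery, foyer, porch, nursery, gym, garage, studio, sauna, library, lab, pantry
Reachable nodes: 14 of 17 total.

14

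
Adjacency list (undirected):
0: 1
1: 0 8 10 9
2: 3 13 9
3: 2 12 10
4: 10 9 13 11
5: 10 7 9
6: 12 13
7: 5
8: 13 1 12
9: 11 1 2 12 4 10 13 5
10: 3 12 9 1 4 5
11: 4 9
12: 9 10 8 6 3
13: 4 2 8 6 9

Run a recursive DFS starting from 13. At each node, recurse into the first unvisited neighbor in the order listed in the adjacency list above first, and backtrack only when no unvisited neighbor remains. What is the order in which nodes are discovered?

Visit 13
13 → 4
4 → 10
10 → 3
3 → 2
2 → 9
9 → 11
9 → 1
1 → 0
1 → 8
8 → 12
12 → 6
9 → 5
5 → 7

13 → 4 → 10 → 3 → 2 → 9 → 11 → 1 → 0 → 8 → 12 → 6 → 5 → 7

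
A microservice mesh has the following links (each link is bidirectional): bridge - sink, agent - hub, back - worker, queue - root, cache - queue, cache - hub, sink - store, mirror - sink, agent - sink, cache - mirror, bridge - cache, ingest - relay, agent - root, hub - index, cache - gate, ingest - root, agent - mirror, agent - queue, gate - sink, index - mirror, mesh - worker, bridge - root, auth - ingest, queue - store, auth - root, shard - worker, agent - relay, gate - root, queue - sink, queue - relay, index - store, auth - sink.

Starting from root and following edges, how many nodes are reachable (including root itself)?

BFS from root visits: root, queue, ingest, gate, bridge, auth, agent, store, sink, relay, cache, mirror, hub, index
Reachable nodes: 14 of 18 total.

14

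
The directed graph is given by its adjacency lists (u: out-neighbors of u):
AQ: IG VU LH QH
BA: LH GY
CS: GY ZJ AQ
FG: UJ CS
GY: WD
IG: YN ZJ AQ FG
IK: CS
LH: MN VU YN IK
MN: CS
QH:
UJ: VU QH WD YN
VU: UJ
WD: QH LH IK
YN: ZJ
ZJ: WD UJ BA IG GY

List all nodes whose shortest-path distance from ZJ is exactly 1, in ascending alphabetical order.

Level 0: ZJ
Level 1: BA, GY, IG, UJ, WD
Level 2: AQ, FG, IK, LH, QH, VU, YN
Level 3: CS, MN

BA, GY, IG, UJ, WD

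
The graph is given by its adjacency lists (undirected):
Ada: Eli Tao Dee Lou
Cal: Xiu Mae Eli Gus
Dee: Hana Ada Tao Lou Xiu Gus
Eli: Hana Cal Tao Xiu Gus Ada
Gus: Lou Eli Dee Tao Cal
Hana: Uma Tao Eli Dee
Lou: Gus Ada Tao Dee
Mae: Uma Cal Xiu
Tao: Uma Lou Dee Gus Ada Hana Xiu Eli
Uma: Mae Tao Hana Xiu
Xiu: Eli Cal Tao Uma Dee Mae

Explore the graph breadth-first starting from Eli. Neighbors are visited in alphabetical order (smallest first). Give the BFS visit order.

Visit Eli; enqueue Ada, Cal, Gus, Hana, Tao, Xiu → queue [Ada, Cal, Gus, Hana, Tao, Xiu]
Visit Ada; enqueue Dee, Lou → queue [Cal, Gus, Hana, Tao, Xiu, Dee, Lou]
Visit Cal; enqueue Mae → queue [Gus, Hana, Tao, Xiu, Dee, Lou, Mae]
Visit Gus → queue [Hana, Tao, Xiu, Dee, Lou, Mae]
Visit Hana; enqueue Uma → queue [Tao, Xiu, Dee, Lou, Mae, Uma]
Visit Tao → queue [Xiu, Dee, Lou, Mae, Uma]
Visit Xiu → queue [Dee, Lou, Mae, Uma]
Visit Dee → queue [Lou, Mae, Uma]
Visit Lou → queue [Mae, Uma]
Visit Mae → queue [Uma]
Visit Uma → queue []

Eli → Ada → Cal → Gus → Hana → Tao → Xiu → Dee → Lou → Mae → Uma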